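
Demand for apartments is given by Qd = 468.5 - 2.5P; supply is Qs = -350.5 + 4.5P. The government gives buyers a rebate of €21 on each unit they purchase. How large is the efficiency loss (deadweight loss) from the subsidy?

Pre-subsidy: 468.5 - 2.5P = -350.5 + 4.5P gives P* = 117, Q* = 176.
With the rebate, buyers effectively pay Pb = Ps − 21, where Ps is the price sellers receive.
Demand in terms of Ps becomes Qd = 468.5 − 2.5(Ps − 21) = 521 - 2.5Ps. Setting this equal to supply: 521 - 2.5Ps = -350.5 + 4.5Ps, so Ps = 124.5.
Buyers pay Pb = 124.5 − 21 = 103.5; Q' = -350.5 + 4.5·124.5 = 209.75.
The subsidy expands output by 209.75 − 176 = 33.75 past the efficient level; on those units the gap between marginal cost and willingness to pay runs from 0 up to 21.
DWL = ½ × 21 × 33.75 = 354.375.

Deadweight loss = €354.375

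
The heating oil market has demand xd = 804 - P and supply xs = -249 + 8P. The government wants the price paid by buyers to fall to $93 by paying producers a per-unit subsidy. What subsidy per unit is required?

Required subsidy s = $27 per unit

At a buyer price of 93, quantity demanded is 804 − 1·93 = 711.
Sellers supply 711 only when they receive Ps with -249 + 8·Ps = 711, i.e. Ps = 120.
s = Ps − Pb = 120 − 93 = 27.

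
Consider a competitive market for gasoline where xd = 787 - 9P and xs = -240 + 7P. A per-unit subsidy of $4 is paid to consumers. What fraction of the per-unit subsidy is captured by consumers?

Consumer share = 0.4375

Pre-subsidy: 787 - 9P = -240 + 7P gives P* = 64.1875, x* = 209.3125.
With the rebate, buyers effectively pay Pb = Ps − 4, where Ps is the price sellers receive.
Demand in terms of Ps becomes xd = 787 − 9(Ps − 4) = 823 - 9Ps. Setting this equal to supply: 823 - 9Ps = -240 + 7Ps, so Ps = 66.4375.
Buyers pay Pb = 66.4375 − 4 = 62.4375; x' = -240 + 7·66.4375 = 225.0625.
Buyers' price falls by P* − Pb = 64.1875 − 62.4375 = 1.75; sellers' price rises by Ps − P* = 66.4375 − 64.1875 = 2.25.
So consumers capture 1.75/4 = 0.4375 of each unit of subsidy.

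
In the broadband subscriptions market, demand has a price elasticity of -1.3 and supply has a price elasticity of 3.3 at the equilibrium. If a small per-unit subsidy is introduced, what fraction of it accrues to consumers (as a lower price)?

Consumer share = 33/46

For a small subsidy around the equilibrium, the benefit split depends on the relative slopes, which at a point are proportional to the elasticities.
Buyer share = εs/(εs + |εd|) = 3.3/(3.3 + 1.3) = 33/46; seller share = |εd|/(εs + |εd|) = 13/46.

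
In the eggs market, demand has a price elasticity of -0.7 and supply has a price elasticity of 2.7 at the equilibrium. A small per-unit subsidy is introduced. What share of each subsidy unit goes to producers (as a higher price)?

For a small subsidy around the equilibrium, the benefit split depends on the relative slopes, which at a point are proportional to the elasticities.
Buyer share = εs/(εs + |εd|) = 2.7/(2.7 + 0.7) = 27/34; seller share = |εd|/(εs + |εd|) = 7/34.
So producers capture 7/34 of the subsidy.

Producer share = 7/34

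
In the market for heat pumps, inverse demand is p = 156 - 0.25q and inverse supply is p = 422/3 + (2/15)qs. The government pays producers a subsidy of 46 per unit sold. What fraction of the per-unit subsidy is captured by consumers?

Pre-subsidy: 156 - 0.25q = 422/3 + (2/15)q gives q* = 40 and p* = 146.
With the subsidy, sellers receive ps = pb + 46 for each unit, where pb is the price buyers pay.
On the curves, pb = 156 - 0.25q and ps = 422/3 + (2/15)q; the wedge ps − pb = 46 gives 422/3 + (2/15)q − (156 - 0.25q) = 46, so q' = 160.
Then pb = 156 − 0.25·160 = 116 and ps = 422/3 + (2/15)·160 = 162.
Buyers' price falls by p* − pb = 146 − 116 = 30; sellers' price rises by ps − p* = 162 − 146 = 16.
So consumers capture 30/46 = 15/23 of each unit of subsidy.

Consumer share = 15/23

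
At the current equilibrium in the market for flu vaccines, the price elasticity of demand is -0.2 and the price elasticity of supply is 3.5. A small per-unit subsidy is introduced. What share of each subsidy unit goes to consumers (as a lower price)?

Consumer share = 35/37

For a small subsidy around the equilibrium, the benefit split depends on the relative slopes, which at a point are proportional to the elasticities.
Buyer share = εs/(εs + |εd|) = 3.5/(3.5 + 0.2) = 35/37; seller share = |εd|/(εs + |εd|) = 2/37.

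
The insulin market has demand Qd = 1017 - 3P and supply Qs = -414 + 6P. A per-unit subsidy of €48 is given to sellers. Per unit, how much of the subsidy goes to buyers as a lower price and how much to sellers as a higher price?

Pre-subsidy: 1017 - 3P = -414 + 6P gives P* = 159, Q* = 540.
With the subsidy, sellers receive Ps = Pb + 48 for each unit, where Pb is the price buyers pay.
Supply in terms of Pb becomes Qs = -414 + 6(Pb + 48) = -126 + 6Pb. Setting this equal to demand: 1017 - 3Pb = -126 + 6Pb, so Pb = 127.
Sellers receive Ps = 127 + 48 = 175; Q' = 1017 − 3·127 = 636.
Buyers' price falls by P* − Pb = 159 − 127 = 32; sellers' price rises by Ps − P* = 175 − 159 = 16.

Buyers gain €32 per unit; sellers gain €16 per unit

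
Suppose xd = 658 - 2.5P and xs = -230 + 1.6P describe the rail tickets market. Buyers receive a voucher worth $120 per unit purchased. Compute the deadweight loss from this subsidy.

Pre-subsidy: 658 - 2.5P = -230 + 1.6P gives P* = 8880/41, x* = 4778/41.
With the rebate, buyers effectively pay Pb = Ps − 120, where Ps is the price sellers receive.
Demand in terms of Ps becomes xd = 658 − 2.5(Ps − 120) = 958 - 2.5Ps. Setting this equal to supply: 958 - 2.5Ps = -230 + 1.6Ps, so Ps = 11880/41.
Buyers pay Pb = 11880/41 − 120 = 6960/41; x' = -230 + 1.6·(11880/41) = 9578/41.
The subsidy expands output by 9578/41 − 4778/41 = 4800/41 past the efficient level; on those units the gap between marginal cost and willingness to pay runs from 0 up to 120.
DWL = ½ × 120 × 4800/41 = 288000/41.

Deadweight loss = 288000/41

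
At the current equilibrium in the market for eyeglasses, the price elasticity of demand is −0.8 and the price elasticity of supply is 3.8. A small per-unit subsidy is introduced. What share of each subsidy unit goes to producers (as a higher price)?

For a small subsidy around the equilibrium, the benefit split depends on the relative slopes, which at a point are proportional to the elasticities.
Buyer share = εs/(εs + |εd|) = 3.8/(3.8 + 0.8) = 19/23; seller share = |εd|/(εs + |εd|) = 4/23.
So producers capture 4/23 of the subsidy.

Producer share = 4/23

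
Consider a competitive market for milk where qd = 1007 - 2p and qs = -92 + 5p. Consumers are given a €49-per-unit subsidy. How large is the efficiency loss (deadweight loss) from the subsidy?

Pre-subsidy: 1007 - 2p = -92 + 5p gives p* = 157, q* = 693.
With the rebate, buyers effectively pay pb = ps − 49, where ps is the price sellers receive.
Demand in terms of ps becomes qd = 1007 − 2(ps − 49) = 1105 - 2ps. Setting this equal to supply: 1105 - 2ps = -92 + 5ps, so ps = 171.
Buyers pay pb = 171 − 49 = 122; q' = -92 + 5·171 = 763.
The subsidy expands output by 763 − 693 = 70 past the efficient level; on those units the gap between marginal cost and willingness to pay runs from 0 up to 49.
DWL = ½ × 49 × 70 = 1715.

Deadweight loss = €1715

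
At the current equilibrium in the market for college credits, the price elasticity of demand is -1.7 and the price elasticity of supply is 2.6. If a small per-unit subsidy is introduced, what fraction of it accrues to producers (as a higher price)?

Producer share = 17/43

For a small subsidy around the equilibrium, the benefit split depends on the relative slopes, which at a point are proportional to the elasticities.
Buyer share = εs/(εs + |εd|) = 2.6/(2.6 + 1.7) = 26/43; seller share = |εd|/(εs + |εd|) = 17/43.
So producers capture 17/43 of the subsidy.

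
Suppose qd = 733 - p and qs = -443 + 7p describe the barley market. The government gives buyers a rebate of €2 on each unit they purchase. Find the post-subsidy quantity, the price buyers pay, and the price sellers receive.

q' = 587.75; buyers pay €145.25; sellers receive €147.25

Pre-subsidy: 733 - p = -443 + 7p gives p* = 147, q* = 586.
With the rebate, buyers effectively pay pb = ps − 2, where ps is the price sellers receive.
Demand in terms of ps becomes qd = 733 − 1(ps − 2) = 735 - ps. Setting this equal to supply: 735 - ps = -443 + 7ps, so ps = 147.25.
Buyers pay pb = 147.25 − 2 = 145.25; q' = -443 + 7·147.25 = 587.75.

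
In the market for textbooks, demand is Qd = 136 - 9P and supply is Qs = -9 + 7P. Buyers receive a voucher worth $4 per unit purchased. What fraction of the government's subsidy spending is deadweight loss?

DWL / government spending = 126/1123

Pre-subsidy: 136 - 9P = -9 + 7P gives P* = 9.0625, Q* = 54.4375.
With the rebate, buyers effectively pay Pb = Ps − 4, where Ps is the price sellers receive.
Demand in terms of Ps becomes Qd = 136 − 9(Ps − 4) = 172 - 9Ps. Setting this equal to supply: 172 - 9Ps = -9 + 7Ps, so Ps = 11.3125.
Buyers pay Pb = 11.3125 − 4 = 7.3125; Q' = -9 + 7·11.3125 = 70.1875.
ΔCS = ½(54.4375 + 70.1875)(9.0625 − 7.3125) = 109.046875; ΔPS = ½(54.4375 + 70.1875)(11.3125 − 9.0625) = 140.203125.
Government spending = 4 × 70.1875 = 280.75.
DWL = ½ × 4 × (70.1875 − 54.4375) = 31.5; fraction = 31.5 / 280.75 = 126/1123.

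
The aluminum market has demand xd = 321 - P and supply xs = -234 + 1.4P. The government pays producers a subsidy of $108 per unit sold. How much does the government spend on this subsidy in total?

Pre-subsidy: 321 - P = -234 + 1.4P gives P* = 231.25, x* = 89.75.
With the subsidy, sellers receive Ps = Pb + 108 for each unit, where Pb is the price buyers pay.
Supply in terms of Pb becomes xs = -234 + 1.4(Pb + 108) = -82.8 + 1.4Pb. Setting this equal to demand: 321 - Pb = -82.8 + 1.4Pb, so Pb = 168.25.
Sellers receive Ps = 168.25 + 108 = 276.25; x' = 321 − 1·168.25 = 152.75.
Government outlay = subsidy × quantity = 108 × 152.75 = 16497.

Government cost = $16497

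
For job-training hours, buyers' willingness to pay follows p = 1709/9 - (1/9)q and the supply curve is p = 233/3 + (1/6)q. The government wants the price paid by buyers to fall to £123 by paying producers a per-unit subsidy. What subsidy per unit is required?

Required subsidy s = £55 per unit

At a buyer price of 123, quantity demanded is 1709 − 9·123 = 602.
Sellers supply 602 only when they receive ps = 233/3 + (1/6)·602 = 178.
s = ps − pb = 178 − 123 = 55.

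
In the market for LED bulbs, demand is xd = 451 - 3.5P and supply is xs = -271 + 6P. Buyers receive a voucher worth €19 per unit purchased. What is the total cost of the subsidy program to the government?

Pre-subsidy: 451 - 3.5P = -271 + 6P gives P* = 76, x* = 185.
With the rebate, buyers effectively pay Pb = Ps − 19, where Ps is the price sellers receive.
Demand in terms of Ps becomes xd = 451 − 3.5(Ps − 19) = 517.5 - 3.5Ps. Setting this equal to supply: 517.5 - 3.5Ps = -271 + 6Ps, so Ps = 83.
Buyers pay Pb = 83 − 19 = 64; x' = -271 + 6·83 = 227.
Government outlay = subsidy × quantity = 19 × 227 = 4313.

Government cost = €4313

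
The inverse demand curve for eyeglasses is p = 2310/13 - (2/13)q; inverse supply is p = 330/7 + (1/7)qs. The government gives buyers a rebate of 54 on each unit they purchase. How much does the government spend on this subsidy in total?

Government cost = 33588

Pre-subsidy: 2310/13 - (2/13)q = 330/7 + (1/7)q gives q* = 440 and p* = 110.
With the rebate, buyers effectively pay pb = ps − 54, where ps is the price sellers receive.
On the curves, pb = 2310/13 - (2/13)q and ps = 330/7 + (1/7)q; the wedge ps − pb = 54 gives 330/7 + (1/7)q − (2310/13 - (2/13)q) = 54, so q' = 622.
Then pb = 2310/13 − (2/13)·622 = 82 and ps = 330/7 + (1/7)·622 = 136.
Government outlay = subsidy × quantity = 54 × 622 = 33588.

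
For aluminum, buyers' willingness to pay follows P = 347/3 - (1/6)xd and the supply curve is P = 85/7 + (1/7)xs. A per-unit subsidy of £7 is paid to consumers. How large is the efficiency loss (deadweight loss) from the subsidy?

Pre-subsidy: 347/3 - (1/6)x = 85/7 + (1/7)x gives x* = 4348/13 and P* = 779/13.
With the rebate, buyers effectively pay Pb = Ps − 7, where Ps is the price sellers receive.
On the curves, Pb = 347/3 - (1/6)x and Ps = 85/7 + (1/7)x; the wedge Ps − Pb = 7 gives 85/7 + (1/7)x − (347/3 - (1/6)x) = 7, so x' = 4642/13.
Then Pb = 347/3 − (1/6)·(4642/13) = 730/13 and Ps = 85/7 + (1/7)·(4642/13) = 821/13.
The subsidy expands output by 4642/13 − 4348/13 = 294/13 past the efficient level; on those units the gap between marginal cost and willingness to pay runs from 0 up to 7.
DWL = ½ × 7 × 294/13 = 1029/13.

Deadweight loss = 1029/13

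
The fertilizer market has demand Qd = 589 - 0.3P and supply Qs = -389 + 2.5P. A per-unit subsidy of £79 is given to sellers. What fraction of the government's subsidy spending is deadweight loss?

DWL / government spending = 1185/56602

Pre-subsidy: 589 - 0.3P = -389 + 2.5P gives P* = 2445/7, Q* = 6779/14.
With the subsidy, sellers receive Ps = Pb + 79 for each unit, where Pb is the price buyers pay.
Supply in terms of Pb becomes Qs = -389 + 2.5(Pb + 79) = -191.5 + 2.5Pb. Setting this equal to demand: 589 - 0.3Pb = -191.5 + 2.5Pb, so Pb = 278.75.
Sellers receive Ps = 278.75 + 79 = 357.75; Q' = 589 − 0.3·278.75 = 505.375.
ΔCS = ½(6779/14 + 505.375)(2445/7 − 278.75) = 109448575/3136; ΔPS = ½(6779/14 + 505.375)(357.75 − 2445/7) = 13133829/3136.
Government spending = 79 × 505.375 = 39924.625.
DWL = ½ × 79 × (505.375 − 6779/14) = 93615/112; fraction = (93615/112) / 39924.625 = 1185/56602.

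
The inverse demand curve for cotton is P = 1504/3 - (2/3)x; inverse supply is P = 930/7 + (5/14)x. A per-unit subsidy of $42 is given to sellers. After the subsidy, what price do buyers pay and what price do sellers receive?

Buyers pay 10064/43; sellers receive 11870/43

Pre-subsidy: 1504/3 - (2/3)x = 930/7 + (5/14)x gives x* = 15476/43 and P* = 11240/43.
With the subsidy, sellers receive Ps = Pb + 42 for each unit, where Pb is the price buyers pay.
On the curves, Pb = 1504/3 - (2/3)x and Ps = 930/7 + (5/14)x; the wedge Ps − Pb = 42 gives 930/7 + (5/14)x − (1504/3 - (2/3)x) = 42, so x' = 17240/43.
Then Pb = 1504/3 − (2/3)·(17240/43) = 10064/43 and Ps = 930/7 + (5/14)·(17240/43) = 11870/43.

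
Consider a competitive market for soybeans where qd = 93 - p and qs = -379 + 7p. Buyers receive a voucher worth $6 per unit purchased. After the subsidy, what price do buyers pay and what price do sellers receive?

Buyers pay $53.75; sellers receive $59.75

Pre-subsidy: 93 - p = -379 + 7p gives p* = 59, q* = 34.
With the rebate, buyers effectively pay pb = ps − 6, where ps is the price sellers receive.
Demand in terms of ps becomes qd = 93 − 1(ps − 6) = 99 - ps. Setting this equal to supply: 99 - ps = -379 + 7ps, so ps = 59.75.
Buyers pay pb = 59.75 − 6 = 53.75; q' = -379 + 7·59.75 = 39.25.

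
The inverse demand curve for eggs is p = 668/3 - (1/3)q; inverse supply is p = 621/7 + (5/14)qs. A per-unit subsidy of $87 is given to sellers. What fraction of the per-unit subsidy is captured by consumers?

Pre-subsidy: 668/3 - (1/3)q = 621/7 + (5/14)q gives q* = 194 and p* = 158.
With the subsidy, sellers receive ps = pb + 87 for each unit, where pb is the price buyers pay.
On the curves, pb = 668/3 - (1/3)q and ps = 621/7 + (5/14)q; the wedge ps − pb = 87 gives 621/7 + (5/14)q − (668/3 - (1/3)q) = 87, so q' = 320.
Then pb = 668/3 − (1/3)·320 = 116 and ps = 621/7 + (5/14)·320 = 203.
Buyers' price falls by p* − pb = 158 − 116 = 42; sellers' price rises by ps − p* = 203 − 158 = 45.
So consumers capture 42/87 = 14/29 of each unit of subsidy.

Consumer share = 14/29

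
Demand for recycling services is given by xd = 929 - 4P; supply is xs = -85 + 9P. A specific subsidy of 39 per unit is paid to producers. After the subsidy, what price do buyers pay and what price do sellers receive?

Pre-subsidy: 929 - 4P = -85 + 9P gives P* = 78, x* = 617.
With the subsidy, sellers receive Ps = Pb + 39 for each unit, where Pb is the price buyers pay.
Supply in terms of Pb becomes xs = -85 + 9(Pb + 39) = 266 + 9Pb. Setting this equal to demand: 929 - 4Pb = 266 + 9Pb, so Pb = 51.
Sellers receive Ps = 51 + 39 = 90; x' = 929 − 4·51 = 725.

Buyers pay 51; sellers receive 90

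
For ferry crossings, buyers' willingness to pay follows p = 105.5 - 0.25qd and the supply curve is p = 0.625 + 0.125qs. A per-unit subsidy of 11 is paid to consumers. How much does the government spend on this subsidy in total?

Government cost = 3399

Pre-subsidy: 105.5 - 0.25q = 0.625 + 0.125q gives q* = 839/3 and p* = 427/12.
With the rebate, buyers effectively pay pb = ps − 11, where ps is the price sellers receive.
On the curves, pb = 105.5 - 0.25q and ps = 0.625 + 0.125q; the wedge ps − pb = 11 gives 0.625 + 0.125q − (105.5 - 0.25q) = 11, so q' = 309.
Then pb = 105.5 − 0.25·309 = 28.25 and ps = 0.625 + 0.125·309 = 39.25.
Government outlay = subsidy × quantity = 11 × 309 = 3399.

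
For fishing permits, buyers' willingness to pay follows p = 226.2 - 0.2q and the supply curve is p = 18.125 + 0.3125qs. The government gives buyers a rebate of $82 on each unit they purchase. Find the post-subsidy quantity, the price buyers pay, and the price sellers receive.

q' = 566; buyers pay $113; sellers receive $195

Pre-subsidy: 226.2 - 0.2q = 18.125 + 0.3125q gives q* = 406 and p* = 145.
With the rebate, buyers effectively pay pb = ps − 82, where ps is the price sellers receive.
On the curves, pb = 226.2 - 0.2q and ps = 18.125 + 0.3125q; the wedge ps − pb = 82 gives 18.125 + 0.3125q − (226.2 - 0.2q) = 82, so q' = 566.
Then pb = 226.2 − 0.2·566 = 113 and ps = 18.125 + 0.3125·566 = 195.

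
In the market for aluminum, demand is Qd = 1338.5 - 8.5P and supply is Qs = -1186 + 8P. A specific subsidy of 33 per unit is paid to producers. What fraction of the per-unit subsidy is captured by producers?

Producer share = 17/33

Pre-subsidy: 1338.5 - 8.5P = -1186 + 8P gives P* = 153, Q* = 38.
With the subsidy, sellers receive Ps = Pb + 33 for each unit, where Pb is the price buyers pay.
Supply in terms of Pb becomes Qs = -1186 + 8(Pb + 33) = -922 + 8Pb. Setting this equal to demand: 1338.5 - 8.5Pb = -922 + 8Pb, so Pb = 137.
Sellers receive Ps = 137 + 33 = 170; Q' = 1338.5 − 8.5·137 = 174.
Buyers' price falls by P* − Pb = 153 − 137 = 16; sellers' price rises by Ps − P* = 170 − 153 = 17.
So producers capture 17/33 = 17/33 of each unit of subsidy.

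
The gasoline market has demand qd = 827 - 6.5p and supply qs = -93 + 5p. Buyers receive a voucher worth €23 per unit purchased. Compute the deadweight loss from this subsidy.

Pre-subsidy: 827 - 6.5p = -93 + 5p gives p* = 80, q* = 307.
With the rebate, buyers effectively pay pb = ps − 23, where ps is the price sellers receive.
Demand in terms of ps becomes qd = 827 − 6.5(ps − 23) = 976.5 - 6.5ps. Setting this equal to supply: 976.5 - 6.5ps = -93 + 5ps, so ps = 93.
Buyers pay pb = 93 − 23 = 70; q' = -93 + 5·93 = 372.
The subsidy expands output by 372 − 307 = 65 past the efficient level; on those units the gap between marginal cost and willingness to pay runs from 0 up to 23.
DWL = ½ × 23 × 65 = 747.5.

Deadweight loss = €747.5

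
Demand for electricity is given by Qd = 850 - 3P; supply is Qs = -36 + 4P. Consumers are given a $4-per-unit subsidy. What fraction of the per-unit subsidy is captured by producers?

Producer share = 3/7

Pre-subsidy: 850 - 3P = -36 + 4P gives P* = 886/7, Q* = 3292/7.
With the rebate, buyers effectively pay Pb = Ps − 4, where Ps is the price sellers receive.
Demand in terms of Ps becomes Qd = 850 − 3(Ps − 4) = 862 - 3Ps. Setting this equal to supply: 862 - 3Ps = -36 + 4Ps, so Ps = 898/7.
Buyers pay Pb = 898/7 − 4 = 870/7; Q' = -36 + 4·(898/7) = 3340/7.
Buyers' price falls by P* − Pb = 886/7 − 870/7 = 16/7; sellers' price rises by Ps − P* = 898/7 − 886/7 = 12/7.
So producers capture (12/7)/4 = 3/7 of each unit of subsidy.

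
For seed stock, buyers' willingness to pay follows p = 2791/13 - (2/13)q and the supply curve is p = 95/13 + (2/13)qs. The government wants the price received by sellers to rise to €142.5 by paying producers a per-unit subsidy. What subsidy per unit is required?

Required subsidy s = €63 per unit

At a seller price of 142.5, quantity supplied is -47.5 + 6.5·142.5 = 878.75.
Buyers absorb 878.75 only when they pay pb = 2791/13 − (2/13)·878.75 = 79.5.
s = ps − pb = 142.5 − 79.5 = 63.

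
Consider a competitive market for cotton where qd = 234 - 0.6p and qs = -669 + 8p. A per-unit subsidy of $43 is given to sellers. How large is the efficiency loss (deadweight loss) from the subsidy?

Pre-subsidy: 234 - 0.6p = -669 + 8p gives p* = 105, q* = 171.
With the subsidy, sellers receive ps = pb + 43 for each unit, where pb is the price buyers pay.
Supply in terms of pb becomes qs = -669 + 8(pb + 43) = -325 + 8pb. Setting this equal to demand: 234 - 0.6pb = -325 + 8pb, so pb = 65.
Sellers receive ps = 65 + 43 = 108; q' = 234 − 0.6·65 = 195.
The subsidy expands output by 195 − 171 = 24 past the efficient level; on those units the gap between marginal cost and willingness to pay runs from 0 up to 43.
DWL = ½ × 43 × 24 = 516.

Deadweight loss = $516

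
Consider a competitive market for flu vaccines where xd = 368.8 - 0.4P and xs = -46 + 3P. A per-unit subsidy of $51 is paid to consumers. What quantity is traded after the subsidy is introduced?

x' = 338

Pre-subsidy: 368.8 - 0.4P = -46 + 3P gives P* = 122, x* = 320.
With the rebate, buyers effectively pay Pb = Ps − 51, where Ps is the price sellers receive.
Demand in terms of Ps becomes xd = 368.8 − 0.4(Ps − 51) = 389.2 - 0.4Ps. Setting this equal to supply: 389.2 - 0.4Ps = -46 + 3Ps, so Ps = 128.
Buyers pay Pb = 128 − 51 = 77; x' = -46 + 3·128 = 338.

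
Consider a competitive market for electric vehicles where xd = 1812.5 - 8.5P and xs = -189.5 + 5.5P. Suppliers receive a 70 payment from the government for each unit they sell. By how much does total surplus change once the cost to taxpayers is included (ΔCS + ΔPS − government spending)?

Pre-subsidy: 1812.5 - 8.5P = -189.5 + 5.5P gives P* = 143, x* = 597.
With the subsidy, sellers receive Ps = Pb + 70 for each unit, where Pb is the price buyers pay.
Supply in terms of Pb becomes xs = -189.5 + 5.5(Pb + 70) = 195.5 + 5.5Pb. Setting this equal to demand: 1812.5 - 8.5Pb = 195.5 + 5.5Pb, so Pb = 115.5.
Sellers receive Ps = 115.5 + 70 = 185.5; x' = 1812.5 − 8.5·115.5 = 830.75.
ΔCS = ½(597 + 830.75)(143 − 115.5) = 19631.5625; ΔPS = ½(597 + 830.75)(185.5 − 143) = 30339.6875.
Government spending = 70 × 830.75 = 58152.5.
Net change = 19631.5625 + 30339.6875 − 58152.5 = -8181.25. The loss equals the DWL triangle ½·70·233.75.

Net change in total surplus = -8181.25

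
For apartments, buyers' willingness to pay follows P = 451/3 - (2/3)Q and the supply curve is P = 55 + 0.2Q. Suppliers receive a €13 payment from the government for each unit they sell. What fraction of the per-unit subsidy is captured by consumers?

Consumer share = 10/13

Pre-subsidy: 451/3 - (2/3)Q = 55 + 0.2Q gives Q* = 110 and P* = 77.
With the subsidy, sellers receive Ps = Pb + 13 for each unit, where Pb is the price buyers pay.
On the curves, Pb = 451/3 - (2/3)Q and Ps = 55 + 0.2Q; the wedge Ps − Pb = 13 gives 55 + 0.2Q − (451/3 - (2/3)Q) = 13, so Q' = 125.
Then Pb = 451/3 − (2/3)·125 = 67 and Ps = 55 + 0.2·125 = 80.
Buyers' price falls by P* − Pb = 77 − 67 = 10; sellers' price rises by Ps − P* = 80 − 77 = 3.
So consumers capture 10/13 = 10/13 of each unit of subsidy.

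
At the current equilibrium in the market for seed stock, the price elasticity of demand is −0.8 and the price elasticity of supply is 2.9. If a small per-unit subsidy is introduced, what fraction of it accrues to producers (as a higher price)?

Producer share = 8/37

For a small subsidy around the equilibrium, the benefit split depends on the relative slopes, which at a point are proportional to the elasticities.
Buyer share = εs/(εs + |εd|) = 2.9/(2.9 + 0.8) = 29/37; seller share = |εd|/(εs + |εd|) = 8/37.
So producers capture 8/37 of the subsidy.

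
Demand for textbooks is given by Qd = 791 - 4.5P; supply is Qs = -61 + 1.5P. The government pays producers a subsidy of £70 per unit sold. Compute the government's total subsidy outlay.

Pre-subsidy: 791 - 4.5P = -61 + 1.5P gives P* = 142, Q* = 152.
With the subsidy, sellers receive Ps = Pb + 70 for each unit, where Pb is the price buyers pay.
Supply in terms of Pb becomes Qs = -61 + 1.5(Pb + 70) = 44 + 1.5Pb. Setting this equal to demand: 791 - 4.5Pb = 44 + 1.5Pb, so Pb = 124.5.
Sellers receive Ps = 124.5 + 70 = 194.5; Q' = 791 − 4.5·124.5 = 230.75.
Government outlay = subsidy × quantity = 70 × 230.75 = 16152.5.

Government cost = £16152.5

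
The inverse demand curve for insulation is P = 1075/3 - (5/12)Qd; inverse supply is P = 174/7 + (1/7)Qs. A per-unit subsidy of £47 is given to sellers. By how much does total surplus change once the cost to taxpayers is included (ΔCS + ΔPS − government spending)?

Pre-subsidy: 1075/3 - (5/12)Q = 174/7 + (1/7)Q gives Q* = 596 and P* = 110.
With the subsidy, sellers receive Ps = Pb + 47 for each unit, where Pb is the price buyers pay.
On the curves, Pb = 1075/3 - (5/12)Q and Ps = 174/7 + (1/7)Q; the wedge Ps − Pb = 47 gives 174/7 + (1/7)Q − (1075/3 - (5/12)Q) = 47, so Q' = 680.
Then Pb = 1075/3 − (5/12)·680 = 75 and Ps = 174/7 + (1/7)·680 = 122.
ΔCS = ½(596 + 680)(110 − 75) = 22330; ΔPS = ½(596 + 680)(122 − 110) = 7656.
Government spending = 47 × 680 = 31960.
Net change = 22330 + 7656 − 31960 = -1974. The loss equals the DWL triangle ½·47·84.

Net change in total surplus = -£1974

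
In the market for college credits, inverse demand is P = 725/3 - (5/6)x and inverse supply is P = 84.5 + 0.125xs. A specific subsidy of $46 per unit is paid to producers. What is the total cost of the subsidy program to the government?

Pre-subsidy: 725/3 - (5/6)x = 84.5 + 0.125x gives x* = 164 and P* = 105.
With the subsidy, sellers receive Ps = Pb + 46 for each unit, where Pb is the price buyers pay.
On the curves, Pb = 725/3 - (5/6)x and Ps = 84.5 + 0.125x; the wedge Ps − Pb = 46 gives 84.5 + 0.125x − (725/3 - (5/6)x) = 46, so x' = 212.
Then Pb = 725/3 − (5/6)·212 = 65 and Ps = 84.5 + 0.125·212 = 111.
Government outlay = subsidy × quantity = 46 × 212 = 9752.

Government cost = $9752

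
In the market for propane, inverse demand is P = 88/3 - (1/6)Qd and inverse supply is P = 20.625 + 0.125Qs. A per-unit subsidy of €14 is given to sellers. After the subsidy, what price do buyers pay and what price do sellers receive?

Buyers pay 229/14; sellers receive 425/14

Pre-subsidy: 88/3 - (1/6)Q = 20.625 + 0.125Q gives Q* = 209/7 and P* = 341/14.
With the subsidy, sellers receive Ps = Pb + 14 for each unit, where Pb is the price buyers pay.
On the curves, Pb = 88/3 - (1/6)Q and Ps = 20.625 + 0.125Q; the wedge Ps − Pb = 14 gives 20.625 + 0.125Q − (88/3 - (1/6)Q) = 14, so Q' = 545/7.
Then Pb = 88/3 − (1/6)·(545/7) = 229/14 and Ps = 20.625 + 0.125·(545/7) = 425/14.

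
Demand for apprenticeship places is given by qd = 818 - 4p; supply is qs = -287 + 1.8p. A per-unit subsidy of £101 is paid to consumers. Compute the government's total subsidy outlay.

Government cost = 531058/29

Pre-subsidy: 818 - 4p = -287 + 1.8p gives p* = 5525/29, q* = 1622/29.
With the rebate, buyers effectively pay pb = ps − 101, where ps is the price sellers receive.
Demand in terms of ps becomes qd = 818 − 4(ps − 101) = 1222 - 4ps. Setting this equal to supply: 1222 - 4ps = -287 + 1.8ps, so ps = 7545/29.
Buyers pay pb = 7545/29 − 101 = 4616/29; q' = -287 + 1.8·(7545/29) = 5258/29.
Government outlay = subsidy × quantity = 101 × 5258/29 = 531058/29.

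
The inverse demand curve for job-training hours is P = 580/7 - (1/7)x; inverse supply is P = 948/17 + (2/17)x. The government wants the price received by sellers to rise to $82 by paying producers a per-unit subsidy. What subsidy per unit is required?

Required subsidy s = $31 per unit

At a seller price of 82, quantity supplied is -474 + 8.5·82 = 223.
Buyers absorb 223 only when they pay Pb = 580/7 − (1/7)·223 = 51.
s = Ps − Pb = 82 − 51 = 31.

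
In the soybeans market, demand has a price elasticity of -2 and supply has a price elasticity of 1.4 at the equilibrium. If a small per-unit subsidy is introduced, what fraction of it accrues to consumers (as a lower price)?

For a small subsidy around the equilibrium, the benefit split depends on the relative slopes, which at a point are proportional to the elasticities.
Buyer share = εs/(εs + |εd|) = 1.4/(1.4 + 2) = 7/17; seller share = |εd|/(εs + |εd|) = 10/17.

Consumer share = 7/17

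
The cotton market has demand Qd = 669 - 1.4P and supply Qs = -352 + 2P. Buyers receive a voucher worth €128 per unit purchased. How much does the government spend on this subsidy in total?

Government cost = €45312

Pre-subsidy: 669 - 1.4P = -352 + 2P gives P* = 5105/17, Q* = 4226/17.
With the rebate, buyers effectively pay Pb = Ps − 128, where Ps is the price sellers receive.
Demand in terms of Ps becomes Qd = 669 − 1.4(Ps − 128) = 848.2 - 1.4Ps. Setting this equal to supply: 848.2 - 1.4Ps = -352 + 2Ps, so Ps = 353.
Buyers pay Pb = 353 − 128 = 225; Q' = -352 + 2·353 = 354.
Government outlay = subsidy × quantity = 128 × 354 = 45312.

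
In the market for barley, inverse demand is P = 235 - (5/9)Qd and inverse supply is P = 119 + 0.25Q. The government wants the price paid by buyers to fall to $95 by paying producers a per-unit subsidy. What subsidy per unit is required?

Required subsidy s = $87 per unit

At a buyer price of 95, quantity demanded is 423 − 1.8·95 = 252.
Sellers supply 252 only when they receive Ps = 119 + 0.25·252 = 182.
s = Ps − Pb = 182 − 95 = 87.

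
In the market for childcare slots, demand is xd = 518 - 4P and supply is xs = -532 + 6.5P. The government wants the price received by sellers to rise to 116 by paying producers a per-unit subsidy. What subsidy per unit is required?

At a seller price of 116, quantity supplied is -532 + 6.5·116 = 222.
Buyers absorb 222 only when they pay Pb with 518 − 4·Pb = 222, i.e. Pb = 74.
s = Ps − Pb = 116 − 74 = 42.

Required subsidy s = 42 per unit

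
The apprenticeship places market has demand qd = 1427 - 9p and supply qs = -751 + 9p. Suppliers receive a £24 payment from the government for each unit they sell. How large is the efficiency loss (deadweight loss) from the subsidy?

Pre-subsidy: 1427 - 9p = -751 + 9p gives p* = 121, q* = 338.
With the subsidy, sellers receive ps = pb + 24 for each unit, where pb is the price buyers pay.
Supply in terms of pb becomes qs = -751 + 9(pb + 24) = -535 + 9pb. Setting this equal to demand: 1427 - 9pb = -535 + 9pb, so pb = 109.
Sellers receive ps = 109 + 24 = 133; q' = 1427 − 9·109 = 446.
The subsidy expands output by 446 − 338 = 108 past the efficient level; on those units the gap between marginal cost and willingness to pay runs from 0 up to 24.
DWL = ½ × 24 × 108 = 1296.

Deadweight loss = £1296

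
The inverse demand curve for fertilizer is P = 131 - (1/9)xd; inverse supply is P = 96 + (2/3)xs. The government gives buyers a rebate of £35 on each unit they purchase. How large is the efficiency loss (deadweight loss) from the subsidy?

Deadweight loss = £787.5

Pre-subsidy: 131 - (1/9)x = 96 + (2/3)x gives x* = 45 and P* = 126.
With the rebate, buyers effectively pay Pb = Ps − 35, where Ps is the price sellers receive.
On the curves, Pb = 131 - (1/9)x and Ps = 96 + (2/3)x; the wedge Ps − Pb = 35 gives 96 + (2/3)x − (131 - (1/9)x) = 35, so x' = 90.
Then Pb = 131 − (1/9)·90 = 121 and Ps = 96 + (2/3)·90 = 156.
The subsidy expands output by 90 − 45 = 45 past the efficient level; on those units the gap between marginal cost and willingness to pay runs from 0 up to 35.
DWL = ½ × 35 × 45 = 787.5.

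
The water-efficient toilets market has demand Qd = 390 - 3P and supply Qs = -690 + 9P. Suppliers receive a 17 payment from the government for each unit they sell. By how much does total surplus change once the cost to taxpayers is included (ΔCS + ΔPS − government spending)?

Pre-subsidy: 390 - 3P = -690 + 9P gives P* = 90, Q* = 120.
With the subsidy, sellers receive Ps = Pb + 17 for each unit, where Pb is the price buyers pay.
Supply in terms of Pb becomes Qs = -690 + 9(Pb + 17) = -537 + 9Pb. Setting this equal to demand: 390 - 3Pb = -537 + 9Pb, so Pb = 77.25.
Sellers receive Ps = 77.25 + 17 = 94.25; Q' = 390 − 3·77.25 = 158.25.
ΔCS = ½(120 + 158.25)(90 − 77.25) = 1773.84375; ΔPS = ½(120 + 158.25)(94.25 − 90) = 591.28125.
Government spending = 17 × 158.25 = 2690.25.
Net change = 1773.84375 + 591.28125 − 2690.25 = -325.125. The loss equals the DWL triangle ½·17·38.25.

Net change in total surplus = -325.125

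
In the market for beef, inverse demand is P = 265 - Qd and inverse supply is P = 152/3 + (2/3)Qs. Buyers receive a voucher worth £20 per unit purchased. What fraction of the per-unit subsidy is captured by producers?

Producer share = 0.4

Pre-subsidy: 265 - Q = 152/3 + (2/3)Q gives Q* = 128.6 and P* = 136.4.
With the rebate, buyers effectively pay Pb = Ps − 20, where Ps is the price sellers receive.
On the curves, Pb = 265 - Q and Ps = 152/3 + (2/3)Q; the wedge Ps − Pb = 20 gives 152/3 + (2/3)Q − (265 - Q) = 20, so Q' = 140.6.
Then Pb = 265 − 1·140.6 = 124.4 and Ps = 152/3 + (2/3)·140.6 = 144.4.
Buyers' price falls by P* − Pb = 136.4 − 124.4 = 12; sellers' price rises by Ps − P* = 144.4 − 136.4 = 8.
So producers capture 8/20 = 0.4 of each unit of subsidy.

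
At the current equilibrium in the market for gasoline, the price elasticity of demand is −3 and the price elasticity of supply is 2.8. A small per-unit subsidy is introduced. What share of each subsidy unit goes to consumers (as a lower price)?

For a small subsidy around the equilibrium, the benefit split depends on the relative slopes, which at a point are proportional to the elasticities.
Buyer share = εs/(εs + |εd|) = 2.8/(2.8 + 3) = 14/29; seller share = |εd|/(εs + |εd|) = 15/29.

Consumer share = 14/29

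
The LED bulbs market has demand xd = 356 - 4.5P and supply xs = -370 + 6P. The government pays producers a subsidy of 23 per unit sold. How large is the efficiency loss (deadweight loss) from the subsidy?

Deadweight loss = 4761/7

Pre-subsidy: 356 - 4.5P = -370 + 6P gives P* = 484/7, x* = 314/7.
With the subsidy, sellers receive Ps = Pb + 23 for each unit, where Pb is the price buyers pay.
Supply in terms of Pb becomes xs = -370 + 6(Pb + 23) = -232 + 6Pb. Setting this equal to demand: 356 - 4.5Pb = -232 + 6Pb, so Pb = 56.
Sellers receive Ps = 56 + 23 = 79; x' = 356 − 4.5·56 = 104.
The subsidy expands output by 104 − 314/7 = 414/7 past the efficient level; on those units the gap between marginal cost and willingness to pay runs from 0 up to 23.
DWL = ½ × 23 × 414/7 = 4761/7.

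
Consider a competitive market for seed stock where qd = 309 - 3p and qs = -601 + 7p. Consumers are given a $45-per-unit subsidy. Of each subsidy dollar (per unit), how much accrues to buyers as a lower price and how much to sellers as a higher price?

Buyers gain $31.5 per unit; sellers gain $13.5 per unit

Pre-subsidy: 309 - 3p = -601 + 7p gives p* = 91, q* = 36.
With the rebate, buyers effectively pay pb = ps − 45, where ps is the price sellers receive.
Demand in terms of ps becomes qd = 309 − 3(ps − 45) = 444 - 3ps. Setting this equal to supply: 444 - 3ps = -601 + 7ps, so ps = 104.5.
Buyers pay pb = 104.5 − 45 = 59.5; q' = -601 + 7·104.5 = 130.5.
Buyers' price falls by p* − pb = 91 − 59.5 = 31.5; sellers' price rises by ps − p* = 104.5 − 91 = 13.5.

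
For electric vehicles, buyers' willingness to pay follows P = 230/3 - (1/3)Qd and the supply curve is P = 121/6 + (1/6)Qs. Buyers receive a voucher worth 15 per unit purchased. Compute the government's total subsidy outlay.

Pre-subsidy: 230/3 - (1/3)Q = 121/6 + (1/6)Q gives Q* = 113 and P* = 39.
With the rebate, buyers effectively pay Pb = Ps − 15, where Ps is the price sellers receive.
On the curves, Pb = 230/3 - (1/3)Q and Ps = 121/6 + (1/6)Q; the wedge Ps − Pb = 15 gives 121/6 + (1/6)Q − (230/3 - (1/3)Q) = 15, so Q' = 143.
Then Pb = 230/3 − (1/3)·143 = 29 and Ps = 121/6 + (1/6)·143 = 44.
Government outlay = subsidy × quantity = 15 × 143 = 2145.

Government cost = 2145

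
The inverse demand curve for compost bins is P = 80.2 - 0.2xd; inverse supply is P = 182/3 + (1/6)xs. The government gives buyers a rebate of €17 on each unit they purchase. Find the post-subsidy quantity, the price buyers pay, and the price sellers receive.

x' = 1096/11; buyers pay 663/11; sellers receive 850/11

Pre-subsidy: 80.2 - 0.2x = 182/3 + (1/6)x gives x* = 586/11 and P* = 765/11.
With the rebate, buyers effectively pay Pb = Ps − 17, where Ps is the price sellers receive.
On the curves, Pb = 80.2 - 0.2x and Ps = 182/3 + (1/6)x; the wedge Ps − Pb = 17 gives 182/3 + (1/6)x − (80.2 - 0.2x) = 17, so x' = 1096/11.
Then Pb = 80.2 − 0.2·(1096/11) = 663/11 and Ps = 182/3 + (1/6)·(1096/11) = 850/11.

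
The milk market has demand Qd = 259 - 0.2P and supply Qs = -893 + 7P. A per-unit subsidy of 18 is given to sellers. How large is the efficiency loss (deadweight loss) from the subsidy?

Deadweight loss = 31.5

Pre-subsidy: 259 - 0.2P = -893 + 7P gives P* = 160, Q* = 227.
With the subsidy, sellers receive Ps = Pb + 18 for each unit, where Pb is the price buyers pay.
Supply in terms of Pb becomes Qs = -893 + 7(Pb + 18) = -767 + 7Pb. Setting this equal to demand: 259 - 0.2Pb = -767 + 7Pb, so Pb = 142.5.
Sellers receive Ps = 142.5 + 18 = 160.5; Q' = 259 − 0.2·142.5 = 230.5.
The subsidy expands output by 230.5 − 227 = 3.5 past the efficient level; on those units the gap between marginal cost and willingness to pay runs from 0 up to 18.
DWL = ½ × 18 × 3.5 = 31.5.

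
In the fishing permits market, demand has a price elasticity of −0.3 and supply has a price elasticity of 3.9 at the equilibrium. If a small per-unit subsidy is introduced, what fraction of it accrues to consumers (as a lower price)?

Consumer share = 13/14

For a small subsidy around the equilibrium, the benefit split depends on the relative slopes, which at a point are proportional to the elasticities.
Buyer share = εs/(εs + |εd|) = 3.9/(3.9 + 0.3) = 13/14; seller share = |εd|/(εs + |εd|) = 1/14.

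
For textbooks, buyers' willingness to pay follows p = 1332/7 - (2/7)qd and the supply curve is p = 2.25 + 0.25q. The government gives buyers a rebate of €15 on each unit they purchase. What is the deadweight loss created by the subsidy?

Pre-subsidy: 1332/7 - (2/7)q = 2.25 + 0.25q gives q* = 351 and p* = 90.
With the rebate, buyers effectively pay pb = ps − 15, where ps is the price sellers receive.
On the curves, pb = 1332/7 - (2/7)q and ps = 2.25 + 0.25q; the wedge ps − pb = 15 gives 2.25 + 0.25q − (1332/7 - (2/7)q) = 15, so q' = 379.
Then pb = 1332/7 − (2/7)·379 = 82 and ps = 2.25 + 0.25·379 = 97.
The subsidy expands output by 379 − 351 = 28 past the efficient level; on those units the gap between marginal cost and willingness to pay runs from 0 up to 15.
DWL = ½ × 15 × 28 = 210.

Deadweight loss = €210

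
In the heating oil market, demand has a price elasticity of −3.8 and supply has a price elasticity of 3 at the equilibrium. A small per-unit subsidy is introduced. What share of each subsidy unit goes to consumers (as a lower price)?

Consumer share = 15/34

For a small subsidy around the equilibrium, the benefit split depends on the relative slopes, which at a point are proportional to the elasticities.
Buyer share = εs/(εs + |εd|) = 3/(3 + 3.8) = 15/34; seller share = |εd|/(εs + |εd|) = 19/34.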